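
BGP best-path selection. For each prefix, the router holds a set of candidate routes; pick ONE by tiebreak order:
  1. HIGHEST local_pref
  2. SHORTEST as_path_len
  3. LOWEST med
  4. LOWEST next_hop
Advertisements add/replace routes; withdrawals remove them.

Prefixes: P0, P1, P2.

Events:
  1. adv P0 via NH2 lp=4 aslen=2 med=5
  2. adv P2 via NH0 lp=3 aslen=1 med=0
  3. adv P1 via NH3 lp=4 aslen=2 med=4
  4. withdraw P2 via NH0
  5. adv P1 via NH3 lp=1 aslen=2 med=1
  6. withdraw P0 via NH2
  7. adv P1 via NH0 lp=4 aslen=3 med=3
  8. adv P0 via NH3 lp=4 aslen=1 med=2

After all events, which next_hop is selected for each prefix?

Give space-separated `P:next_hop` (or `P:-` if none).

Answer: P0:NH3 P1:NH0 P2:-

Derivation:
Op 1: best P0=NH2 P1=- P2=-
Op 2: best P0=NH2 P1=- P2=NH0
Op 3: best P0=NH2 P1=NH3 P2=NH0
Op 4: best P0=NH2 P1=NH3 P2=-
Op 5: best P0=NH2 P1=NH3 P2=-
Op 6: best P0=- P1=NH3 P2=-
Op 7: best P0=- P1=NH0 P2=-
Op 8: best P0=NH3 P1=NH0 P2=-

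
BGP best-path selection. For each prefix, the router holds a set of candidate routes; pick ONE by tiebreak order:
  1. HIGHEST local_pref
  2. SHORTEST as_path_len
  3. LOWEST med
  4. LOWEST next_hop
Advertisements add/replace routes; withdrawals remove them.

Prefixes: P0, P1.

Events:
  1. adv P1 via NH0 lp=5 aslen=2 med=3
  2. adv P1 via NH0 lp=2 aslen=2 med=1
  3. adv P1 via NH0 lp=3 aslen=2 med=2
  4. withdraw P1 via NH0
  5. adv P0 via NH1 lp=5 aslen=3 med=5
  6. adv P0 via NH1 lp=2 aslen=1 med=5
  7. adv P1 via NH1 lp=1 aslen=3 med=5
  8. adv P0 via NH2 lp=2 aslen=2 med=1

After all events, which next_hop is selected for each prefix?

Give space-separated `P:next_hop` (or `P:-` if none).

Op 1: best P0=- P1=NH0
Op 2: best P0=- P1=NH0
Op 3: best P0=- P1=NH0
Op 4: best P0=- P1=-
Op 5: best P0=NH1 P1=-
Op 6: best P0=NH1 P1=-
Op 7: best P0=NH1 P1=NH1
Op 8: best P0=NH1 P1=NH1

Answer: P0:NH1 P1:NH1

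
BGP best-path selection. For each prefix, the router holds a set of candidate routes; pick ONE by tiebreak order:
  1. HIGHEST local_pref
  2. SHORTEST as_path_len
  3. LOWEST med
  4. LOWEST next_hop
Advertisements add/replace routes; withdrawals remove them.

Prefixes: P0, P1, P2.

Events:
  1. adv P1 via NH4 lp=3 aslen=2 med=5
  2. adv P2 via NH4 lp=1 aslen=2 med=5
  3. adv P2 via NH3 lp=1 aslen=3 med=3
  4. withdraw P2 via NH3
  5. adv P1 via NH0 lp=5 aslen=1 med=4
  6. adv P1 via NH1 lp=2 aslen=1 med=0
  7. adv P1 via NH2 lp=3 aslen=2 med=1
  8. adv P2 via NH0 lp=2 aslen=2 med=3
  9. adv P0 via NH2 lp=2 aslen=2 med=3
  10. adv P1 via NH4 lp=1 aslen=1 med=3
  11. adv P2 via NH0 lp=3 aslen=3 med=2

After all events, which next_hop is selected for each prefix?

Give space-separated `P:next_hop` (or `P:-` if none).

Answer: P0:NH2 P1:NH0 P2:NH0

Derivation:
Op 1: best P0=- P1=NH4 P2=-
Op 2: best P0=- P1=NH4 P2=NH4
Op 3: best P0=- P1=NH4 P2=NH4
Op 4: best P0=- P1=NH4 P2=NH4
Op 5: best P0=- P1=NH0 P2=NH4
Op 6: best P0=- P1=NH0 P2=NH4
Op 7: best P0=- P1=NH0 P2=NH4
Op 8: best P0=- P1=NH0 P2=NH0
Op 9: best P0=NH2 P1=NH0 P2=NH0
Op 10: best P0=NH2 P1=NH0 P2=NH0
Op 11: best P0=NH2 P1=NH0 P2=NH0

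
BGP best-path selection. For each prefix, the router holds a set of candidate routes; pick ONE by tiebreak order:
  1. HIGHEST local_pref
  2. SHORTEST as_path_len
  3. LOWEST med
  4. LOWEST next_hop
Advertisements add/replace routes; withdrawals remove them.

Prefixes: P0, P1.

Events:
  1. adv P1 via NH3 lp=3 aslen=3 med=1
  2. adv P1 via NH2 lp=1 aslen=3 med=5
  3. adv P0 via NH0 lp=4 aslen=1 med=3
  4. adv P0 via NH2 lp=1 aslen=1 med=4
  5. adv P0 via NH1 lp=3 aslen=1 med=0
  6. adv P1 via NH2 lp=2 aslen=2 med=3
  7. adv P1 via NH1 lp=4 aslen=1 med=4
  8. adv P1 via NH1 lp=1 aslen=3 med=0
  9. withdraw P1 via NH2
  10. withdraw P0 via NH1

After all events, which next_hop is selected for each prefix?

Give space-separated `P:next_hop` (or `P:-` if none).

Op 1: best P0=- P1=NH3
Op 2: best P0=- P1=NH3
Op 3: best P0=NH0 P1=NH3
Op 4: best P0=NH0 P1=NH3
Op 5: best P0=NH0 P1=NH3
Op 6: best P0=NH0 P1=NH3
Op 7: best P0=NH0 P1=NH1
Op 8: best P0=NH0 P1=NH3
Op 9: best P0=NH0 P1=NH3
Op 10: best P0=NH0 P1=NH3

Answer: P0:NH0 P1:NH3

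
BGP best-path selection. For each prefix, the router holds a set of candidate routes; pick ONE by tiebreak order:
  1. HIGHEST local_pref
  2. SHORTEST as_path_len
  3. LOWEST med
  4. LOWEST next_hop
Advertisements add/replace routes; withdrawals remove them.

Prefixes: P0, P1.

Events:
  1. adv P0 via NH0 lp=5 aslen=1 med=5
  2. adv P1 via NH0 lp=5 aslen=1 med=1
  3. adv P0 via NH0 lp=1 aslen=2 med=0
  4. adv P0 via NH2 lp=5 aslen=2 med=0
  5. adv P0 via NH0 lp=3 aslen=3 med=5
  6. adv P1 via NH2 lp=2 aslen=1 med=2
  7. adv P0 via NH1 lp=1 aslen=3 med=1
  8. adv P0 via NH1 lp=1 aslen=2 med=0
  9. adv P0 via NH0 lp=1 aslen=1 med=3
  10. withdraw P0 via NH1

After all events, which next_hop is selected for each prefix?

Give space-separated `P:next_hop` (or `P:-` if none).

Answer: P0:NH2 P1:NH0

Derivation:
Op 1: best P0=NH0 P1=-
Op 2: best P0=NH0 P1=NH0
Op 3: best P0=NH0 P1=NH0
Op 4: best P0=NH2 P1=NH0
Op 5: best P0=NH2 P1=NH0
Op 6: best P0=NH2 P1=NH0
Op 7: best P0=NH2 P1=NH0
Op 8: best P0=NH2 P1=NH0
Op 9: best P0=NH2 P1=NH0
Op 10: best P0=NH2 P1=NH0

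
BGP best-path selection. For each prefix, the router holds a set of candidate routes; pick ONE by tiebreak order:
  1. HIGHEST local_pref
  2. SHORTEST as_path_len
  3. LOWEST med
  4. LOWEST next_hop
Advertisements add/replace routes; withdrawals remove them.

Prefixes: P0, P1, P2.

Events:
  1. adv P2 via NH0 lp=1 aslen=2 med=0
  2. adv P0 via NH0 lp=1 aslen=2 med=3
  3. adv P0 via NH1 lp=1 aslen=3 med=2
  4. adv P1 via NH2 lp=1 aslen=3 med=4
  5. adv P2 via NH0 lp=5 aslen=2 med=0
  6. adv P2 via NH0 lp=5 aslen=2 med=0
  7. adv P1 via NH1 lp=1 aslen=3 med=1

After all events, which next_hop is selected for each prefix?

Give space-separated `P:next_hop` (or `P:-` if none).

Op 1: best P0=- P1=- P2=NH0
Op 2: best P0=NH0 P1=- P2=NH0
Op 3: best P0=NH0 P1=- P2=NH0
Op 4: best P0=NH0 P1=NH2 P2=NH0
Op 5: best P0=NH0 P1=NH2 P2=NH0
Op 6: best P0=NH0 P1=NH2 P2=NH0
Op 7: best P0=NH0 P1=NH1 P2=NH0

Answer: P0:NH0 P1:NH1 P2:NH0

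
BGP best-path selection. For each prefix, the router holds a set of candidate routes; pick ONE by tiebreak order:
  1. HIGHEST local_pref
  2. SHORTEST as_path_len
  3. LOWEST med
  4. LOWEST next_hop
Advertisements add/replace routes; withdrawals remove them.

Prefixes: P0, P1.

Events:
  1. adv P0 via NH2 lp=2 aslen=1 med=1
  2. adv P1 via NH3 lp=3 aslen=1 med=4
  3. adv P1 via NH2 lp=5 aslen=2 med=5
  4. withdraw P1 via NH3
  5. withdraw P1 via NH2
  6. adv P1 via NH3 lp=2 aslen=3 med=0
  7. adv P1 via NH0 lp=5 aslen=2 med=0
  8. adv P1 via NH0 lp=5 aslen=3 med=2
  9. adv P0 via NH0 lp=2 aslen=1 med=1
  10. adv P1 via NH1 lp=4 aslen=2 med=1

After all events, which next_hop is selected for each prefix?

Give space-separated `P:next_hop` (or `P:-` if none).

Op 1: best P0=NH2 P1=-
Op 2: best P0=NH2 P1=NH3
Op 3: best P0=NH2 P1=NH2
Op 4: best P0=NH2 P1=NH2
Op 5: best P0=NH2 P1=-
Op 6: best P0=NH2 P1=NH3
Op 7: best P0=NH2 P1=NH0
Op 8: best P0=NH2 P1=NH0
Op 9: best P0=NH0 P1=NH0
Op 10: best P0=NH0 P1=NH0

Answer: P0:NH0 P1:NH0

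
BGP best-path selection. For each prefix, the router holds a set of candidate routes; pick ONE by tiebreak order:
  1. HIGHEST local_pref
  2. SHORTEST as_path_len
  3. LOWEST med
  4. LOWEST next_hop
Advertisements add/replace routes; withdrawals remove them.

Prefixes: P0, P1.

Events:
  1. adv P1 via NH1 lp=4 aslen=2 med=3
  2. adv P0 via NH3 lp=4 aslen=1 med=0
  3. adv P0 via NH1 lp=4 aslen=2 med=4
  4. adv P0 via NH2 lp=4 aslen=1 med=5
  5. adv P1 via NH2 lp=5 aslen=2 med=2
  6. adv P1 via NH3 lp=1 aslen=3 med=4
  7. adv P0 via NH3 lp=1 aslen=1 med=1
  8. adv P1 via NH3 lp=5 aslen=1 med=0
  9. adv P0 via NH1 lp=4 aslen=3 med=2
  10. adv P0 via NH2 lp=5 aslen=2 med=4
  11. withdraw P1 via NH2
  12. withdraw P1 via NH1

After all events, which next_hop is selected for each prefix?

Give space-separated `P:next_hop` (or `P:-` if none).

Op 1: best P0=- P1=NH1
Op 2: best P0=NH3 P1=NH1
Op 3: best P0=NH3 P1=NH1
Op 4: best P0=NH3 P1=NH1
Op 5: best P0=NH3 P1=NH2
Op 6: best P0=NH3 P1=NH2
Op 7: best P0=NH2 P1=NH2
Op 8: best P0=NH2 P1=NH3
Op 9: best P0=NH2 P1=NH3
Op 10: best P0=NH2 P1=NH3
Op 11: best P0=NH2 P1=NH3
Op 12: best P0=NH2 P1=NH3

Answer: P0:NH2 P1:NH3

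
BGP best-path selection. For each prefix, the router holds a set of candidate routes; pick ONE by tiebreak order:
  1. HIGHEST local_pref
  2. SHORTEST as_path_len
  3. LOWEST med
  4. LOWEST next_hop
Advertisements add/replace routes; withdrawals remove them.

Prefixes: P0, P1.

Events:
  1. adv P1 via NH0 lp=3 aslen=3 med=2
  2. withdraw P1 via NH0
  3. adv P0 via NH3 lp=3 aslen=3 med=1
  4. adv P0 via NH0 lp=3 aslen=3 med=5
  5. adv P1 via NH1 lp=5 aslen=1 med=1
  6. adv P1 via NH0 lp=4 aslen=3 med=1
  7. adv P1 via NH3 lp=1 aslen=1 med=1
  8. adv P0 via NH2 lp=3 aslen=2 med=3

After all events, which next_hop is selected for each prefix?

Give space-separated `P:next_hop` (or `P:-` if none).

Answer: P0:NH2 P1:NH1

Derivation:
Op 1: best P0=- P1=NH0
Op 2: best P0=- P1=-
Op 3: best P0=NH3 P1=-
Op 4: best P0=NH3 P1=-
Op 5: best P0=NH3 P1=NH1
Op 6: best P0=NH3 P1=NH1
Op 7: best P0=NH3 P1=NH1
Op 8: best P0=NH2 P1=NH1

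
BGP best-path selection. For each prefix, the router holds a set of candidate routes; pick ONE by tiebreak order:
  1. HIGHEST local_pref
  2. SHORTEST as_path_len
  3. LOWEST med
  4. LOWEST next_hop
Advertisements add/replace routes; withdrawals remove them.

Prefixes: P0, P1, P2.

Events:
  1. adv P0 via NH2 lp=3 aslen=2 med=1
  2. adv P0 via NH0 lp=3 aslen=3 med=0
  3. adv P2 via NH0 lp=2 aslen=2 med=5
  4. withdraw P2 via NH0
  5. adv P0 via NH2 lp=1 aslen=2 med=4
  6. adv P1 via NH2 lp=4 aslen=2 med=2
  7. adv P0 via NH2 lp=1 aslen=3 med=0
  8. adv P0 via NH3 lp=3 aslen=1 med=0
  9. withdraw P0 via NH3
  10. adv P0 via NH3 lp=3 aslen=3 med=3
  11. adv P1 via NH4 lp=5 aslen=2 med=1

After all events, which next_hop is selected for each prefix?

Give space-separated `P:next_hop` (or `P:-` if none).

Answer: P0:NH0 P1:NH4 P2:-

Derivation:
Op 1: best P0=NH2 P1=- P2=-
Op 2: best P0=NH2 P1=- P2=-
Op 3: best P0=NH2 P1=- P2=NH0
Op 4: best P0=NH2 P1=- P2=-
Op 5: best P0=NH0 P1=- P2=-
Op 6: best P0=NH0 P1=NH2 P2=-
Op 7: best P0=NH0 P1=NH2 P2=-
Op 8: best P0=NH3 P1=NH2 P2=-
Op 9: best P0=NH0 P1=NH2 P2=-
Op 10: best P0=NH0 P1=NH2 P2=-
Op 11: best P0=NH0 P1=NH4 P2=-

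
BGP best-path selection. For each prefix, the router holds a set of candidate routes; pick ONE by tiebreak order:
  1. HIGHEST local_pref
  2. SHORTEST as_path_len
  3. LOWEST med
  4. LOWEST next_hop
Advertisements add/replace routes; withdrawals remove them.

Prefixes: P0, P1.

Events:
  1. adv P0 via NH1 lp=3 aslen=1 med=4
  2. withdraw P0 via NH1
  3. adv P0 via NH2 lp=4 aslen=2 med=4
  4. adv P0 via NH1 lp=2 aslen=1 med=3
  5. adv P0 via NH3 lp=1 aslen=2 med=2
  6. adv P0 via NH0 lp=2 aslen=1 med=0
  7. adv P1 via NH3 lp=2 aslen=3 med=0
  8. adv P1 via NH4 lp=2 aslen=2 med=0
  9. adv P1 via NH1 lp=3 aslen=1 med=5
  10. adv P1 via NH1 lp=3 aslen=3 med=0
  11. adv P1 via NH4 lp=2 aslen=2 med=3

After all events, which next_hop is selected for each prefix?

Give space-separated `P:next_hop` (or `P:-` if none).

Op 1: best P0=NH1 P1=-
Op 2: best P0=- P1=-
Op 3: best P0=NH2 P1=-
Op 4: best P0=NH2 P1=-
Op 5: best P0=NH2 P1=-
Op 6: best P0=NH2 P1=-
Op 7: best P0=NH2 P1=NH3
Op 8: best P0=NH2 P1=NH4
Op 9: best P0=NH2 P1=NH1
Op 10: best P0=NH2 P1=NH1
Op 11: best P0=NH2 P1=NH1

Answer: P0:NH2 P1:NH1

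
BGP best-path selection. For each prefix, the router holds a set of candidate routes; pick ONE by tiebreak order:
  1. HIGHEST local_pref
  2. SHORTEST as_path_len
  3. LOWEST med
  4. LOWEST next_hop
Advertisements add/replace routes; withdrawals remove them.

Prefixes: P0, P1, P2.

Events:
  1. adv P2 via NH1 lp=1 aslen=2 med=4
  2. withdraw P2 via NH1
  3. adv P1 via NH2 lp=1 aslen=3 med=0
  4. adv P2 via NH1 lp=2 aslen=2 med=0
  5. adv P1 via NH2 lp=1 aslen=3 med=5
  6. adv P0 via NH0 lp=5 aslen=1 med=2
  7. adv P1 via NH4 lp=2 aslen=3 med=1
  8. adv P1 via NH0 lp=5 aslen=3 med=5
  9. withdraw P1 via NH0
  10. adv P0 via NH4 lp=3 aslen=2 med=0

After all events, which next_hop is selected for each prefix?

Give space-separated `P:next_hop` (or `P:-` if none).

Op 1: best P0=- P1=- P2=NH1
Op 2: best P0=- P1=- P2=-
Op 3: best P0=- P1=NH2 P2=-
Op 4: best P0=- P1=NH2 P2=NH1
Op 5: best P0=- P1=NH2 P2=NH1
Op 6: best P0=NH0 P1=NH2 P2=NH1
Op 7: best P0=NH0 P1=NH4 P2=NH1
Op 8: best P0=NH0 P1=NH0 P2=NH1
Op 9: best P0=NH0 P1=NH4 P2=NH1
Op 10: best P0=NH0 P1=NH4 P2=NH1

Answer: P0:NH0 P1:NH4 P2:NH1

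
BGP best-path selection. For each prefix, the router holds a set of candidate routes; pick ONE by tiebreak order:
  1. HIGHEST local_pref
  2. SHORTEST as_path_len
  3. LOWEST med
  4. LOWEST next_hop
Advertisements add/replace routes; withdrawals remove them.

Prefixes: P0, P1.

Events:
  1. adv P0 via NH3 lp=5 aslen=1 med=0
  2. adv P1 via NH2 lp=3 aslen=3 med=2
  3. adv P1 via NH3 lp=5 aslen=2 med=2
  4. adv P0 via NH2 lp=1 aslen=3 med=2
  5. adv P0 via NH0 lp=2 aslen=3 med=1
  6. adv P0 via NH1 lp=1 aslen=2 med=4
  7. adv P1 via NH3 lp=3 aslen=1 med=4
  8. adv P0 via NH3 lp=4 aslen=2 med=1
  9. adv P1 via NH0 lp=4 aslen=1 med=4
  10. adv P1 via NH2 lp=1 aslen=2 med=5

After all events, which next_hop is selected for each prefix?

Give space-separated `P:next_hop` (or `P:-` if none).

Op 1: best P0=NH3 P1=-
Op 2: best P0=NH3 P1=NH2
Op 3: best P0=NH3 P1=NH3
Op 4: best P0=NH3 P1=NH3
Op 5: best P0=NH3 P1=NH3
Op 6: best P0=NH3 P1=NH3
Op 7: best P0=NH3 P1=NH3
Op 8: best P0=NH3 P1=NH3
Op 9: best P0=NH3 P1=NH0
Op 10: best P0=NH3 P1=NH0

Answer: P0:NH3 P1:NH0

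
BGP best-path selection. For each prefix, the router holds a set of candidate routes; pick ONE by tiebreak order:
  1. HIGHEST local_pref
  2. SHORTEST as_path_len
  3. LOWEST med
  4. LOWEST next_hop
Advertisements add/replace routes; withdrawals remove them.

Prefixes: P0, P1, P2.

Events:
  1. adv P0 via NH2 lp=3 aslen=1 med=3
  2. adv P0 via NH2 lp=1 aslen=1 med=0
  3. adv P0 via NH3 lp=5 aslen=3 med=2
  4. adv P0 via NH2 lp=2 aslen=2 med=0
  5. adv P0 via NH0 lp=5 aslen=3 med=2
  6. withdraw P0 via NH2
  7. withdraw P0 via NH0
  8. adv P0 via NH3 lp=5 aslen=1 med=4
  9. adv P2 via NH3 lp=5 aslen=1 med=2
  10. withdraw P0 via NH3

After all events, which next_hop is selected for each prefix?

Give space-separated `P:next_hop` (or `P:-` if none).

Op 1: best P0=NH2 P1=- P2=-
Op 2: best P0=NH2 P1=- P2=-
Op 3: best P0=NH3 P1=- P2=-
Op 4: best P0=NH3 P1=- P2=-
Op 5: best P0=NH0 P1=- P2=-
Op 6: best P0=NH0 P1=- P2=-
Op 7: best P0=NH3 P1=- P2=-
Op 8: best P0=NH3 P1=- P2=-
Op 9: best P0=NH3 P1=- P2=NH3
Op 10: best P0=- P1=- P2=NH3

Answer: P0:- P1:- P2:NH3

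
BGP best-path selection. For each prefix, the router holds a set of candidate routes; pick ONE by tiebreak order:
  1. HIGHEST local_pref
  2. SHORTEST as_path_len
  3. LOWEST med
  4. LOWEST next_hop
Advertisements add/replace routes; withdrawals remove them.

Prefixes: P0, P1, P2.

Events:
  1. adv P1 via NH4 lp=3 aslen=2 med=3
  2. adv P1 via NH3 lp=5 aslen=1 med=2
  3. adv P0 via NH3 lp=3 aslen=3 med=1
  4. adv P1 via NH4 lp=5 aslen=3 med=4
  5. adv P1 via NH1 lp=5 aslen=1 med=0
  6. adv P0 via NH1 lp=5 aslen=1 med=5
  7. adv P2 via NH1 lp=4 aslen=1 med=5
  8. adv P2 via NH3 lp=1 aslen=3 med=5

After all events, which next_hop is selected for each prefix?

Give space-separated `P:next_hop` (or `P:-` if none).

Answer: P0:NH1 P1:NH1 P2:NH1

Derivation:
Op 1: best P0=- P1=NH4 P2=-
Op 2: best P0=- P1=NH3 P2=-
Op 3: best P0=NH3 P1=NH3 P2=-
Op 4: best P0=NH3 P1=NH3 P2=-
Op 5: best P0=NH3 P1=NH1 P2=-
Op 6: best P0=NH1 P1=NH1 P2=-
Op 7: best P0=NH1 P1=NH1 P2=NH1
Op 8: best P0=NH1 P1=NH1 P2=NH1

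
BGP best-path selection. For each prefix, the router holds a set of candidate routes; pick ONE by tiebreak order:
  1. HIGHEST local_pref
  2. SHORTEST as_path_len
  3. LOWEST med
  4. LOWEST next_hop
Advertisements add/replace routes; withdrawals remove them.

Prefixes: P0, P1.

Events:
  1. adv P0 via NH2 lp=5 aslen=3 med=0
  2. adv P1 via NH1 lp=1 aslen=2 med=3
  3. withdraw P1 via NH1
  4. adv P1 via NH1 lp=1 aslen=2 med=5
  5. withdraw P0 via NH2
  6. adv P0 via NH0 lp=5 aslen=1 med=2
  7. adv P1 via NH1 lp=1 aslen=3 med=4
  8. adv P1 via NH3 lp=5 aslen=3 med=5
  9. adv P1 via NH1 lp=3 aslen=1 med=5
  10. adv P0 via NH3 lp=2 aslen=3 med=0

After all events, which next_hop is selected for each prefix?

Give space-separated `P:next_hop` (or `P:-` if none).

Op 1: best P0=NH2 P1=-
Op 2: best P0=NH2 P1=NH1
Op 3: best P0=NH2 P1=-
Op 4: best P0=NH2 P1=NH1
Op 5: best P0=- P1=NH1
Op 6: best P0=NH0 P1=NH1
Op 7: best P0=NH0 P1=NH1
Op 8: best P0=NH0 P1=NH3
Op 9: best P0=NH0 P1=NH3
Op 10: best P0=NH0 P1=NH3

Answer: P0:NH0 P1:NH3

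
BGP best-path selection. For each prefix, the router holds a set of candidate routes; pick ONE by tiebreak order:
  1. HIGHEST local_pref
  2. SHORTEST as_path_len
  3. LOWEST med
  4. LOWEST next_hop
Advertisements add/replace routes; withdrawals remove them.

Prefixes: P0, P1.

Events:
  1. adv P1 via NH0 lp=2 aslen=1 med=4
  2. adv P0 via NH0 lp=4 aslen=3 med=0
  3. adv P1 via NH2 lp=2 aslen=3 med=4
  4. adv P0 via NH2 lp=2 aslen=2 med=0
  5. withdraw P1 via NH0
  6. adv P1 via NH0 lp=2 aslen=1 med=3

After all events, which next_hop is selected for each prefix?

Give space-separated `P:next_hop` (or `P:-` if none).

Op 1: best P0=- P1=NH0
Op 2: best P0=NH0 P1=NH0
Op 3: best P0=NH0 P1=NH0
Op 4: best P0=NH0 P1=NH0
Op 5: best P0=NH0 P1=NH2
Op 6: best P0=NH0 P1=NH0

Answer: P0:NH0 P1:NH0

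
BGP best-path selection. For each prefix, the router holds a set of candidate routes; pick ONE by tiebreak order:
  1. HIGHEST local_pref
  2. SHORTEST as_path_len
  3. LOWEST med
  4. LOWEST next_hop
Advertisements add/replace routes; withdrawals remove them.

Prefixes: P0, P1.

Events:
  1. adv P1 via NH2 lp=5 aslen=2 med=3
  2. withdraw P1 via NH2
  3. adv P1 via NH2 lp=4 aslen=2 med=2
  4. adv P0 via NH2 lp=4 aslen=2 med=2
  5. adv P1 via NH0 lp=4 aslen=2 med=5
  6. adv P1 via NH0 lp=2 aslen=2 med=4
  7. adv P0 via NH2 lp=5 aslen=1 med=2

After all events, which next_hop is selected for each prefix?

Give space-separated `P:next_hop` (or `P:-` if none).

Answer: P0:NH2 P1:NH2

Derivation:
Op 1: best P0=- P1=NH2
Op 2: best P0=- P1=-
Op 3: best P0=- P1=NH2
Op 4: best P0=NH2 P1=NH2
Op 5: best P0=NH2 P1=NH2
Op 6: best P0=NH2 P1=NH2
Op 7: best P0=NH2 P1=NH2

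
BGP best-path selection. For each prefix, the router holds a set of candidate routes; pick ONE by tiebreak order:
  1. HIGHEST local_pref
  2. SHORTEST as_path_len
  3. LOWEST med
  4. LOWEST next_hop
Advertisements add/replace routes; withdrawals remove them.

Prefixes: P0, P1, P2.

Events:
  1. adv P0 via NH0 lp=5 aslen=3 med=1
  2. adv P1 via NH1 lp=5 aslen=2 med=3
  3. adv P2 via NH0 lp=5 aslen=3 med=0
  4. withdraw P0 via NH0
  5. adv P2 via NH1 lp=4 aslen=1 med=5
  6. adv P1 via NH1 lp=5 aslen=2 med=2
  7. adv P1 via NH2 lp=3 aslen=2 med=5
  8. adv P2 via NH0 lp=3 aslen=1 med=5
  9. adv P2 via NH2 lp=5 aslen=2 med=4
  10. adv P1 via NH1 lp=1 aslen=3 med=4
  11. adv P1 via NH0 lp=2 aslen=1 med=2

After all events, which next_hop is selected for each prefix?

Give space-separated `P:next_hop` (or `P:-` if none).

Op 1: best P0=NH0 P1=- P2=-
Op 2: best P0=NH0 P1=NH1 P2=-
Op 3: best P0=NH0 P1=NH1 P2=NH0
Op 4: best P0=- P1=NH1 P2=NH0
Op 5: best P0=- P1=NH1 P2=NH0
Op 6: best P0=- P1=NH1 P2=NH0
Op 7: best P0=- P1=NH1 P2=NH0
Op 8: best P0=- P1=NH1 P2=NH1
Op 9: best P0=- P1=NH1 P2=NH2
Op 10: best P0=- P1=NH2 P2=NH2
Op 11: best P0=- P1=NH2 P2=NH2

Answer: P0:- P1:NH2 P2:NH2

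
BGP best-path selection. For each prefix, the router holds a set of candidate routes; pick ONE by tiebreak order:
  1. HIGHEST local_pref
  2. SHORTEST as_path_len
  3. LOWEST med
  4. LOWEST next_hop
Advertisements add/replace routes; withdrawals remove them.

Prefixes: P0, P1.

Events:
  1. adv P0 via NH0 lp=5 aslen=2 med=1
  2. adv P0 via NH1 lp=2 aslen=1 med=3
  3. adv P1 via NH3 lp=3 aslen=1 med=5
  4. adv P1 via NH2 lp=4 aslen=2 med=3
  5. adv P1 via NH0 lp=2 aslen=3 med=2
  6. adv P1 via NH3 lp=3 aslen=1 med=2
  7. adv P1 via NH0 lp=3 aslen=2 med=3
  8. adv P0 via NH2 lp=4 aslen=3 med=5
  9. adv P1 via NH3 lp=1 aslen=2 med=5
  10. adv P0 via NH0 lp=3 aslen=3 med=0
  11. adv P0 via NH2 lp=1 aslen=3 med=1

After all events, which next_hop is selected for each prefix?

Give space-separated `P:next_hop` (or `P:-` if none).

Answer: P0:NH0 P1:NH2

Derivation:
Op 1: best P0=NH0 P1=-
Op 2: best P0=NH0 P1=-
Op 3: best P0=NH0 P1=NH3
Op 4: best P0=NH0 P1=NH2
Op 5: best P0=NH0 P1=NH2
Op 6: best P0=NH0 P1=NH2
Op 7: best P0=NH0 P1=NH2
Op 8: best P0=NH0 P1=NH2
Op 9: best P0=NH0 P1=NH2
Op 10: best P0=NH2 P1=NH2
Op 11: best P0=NH0 P1=NH2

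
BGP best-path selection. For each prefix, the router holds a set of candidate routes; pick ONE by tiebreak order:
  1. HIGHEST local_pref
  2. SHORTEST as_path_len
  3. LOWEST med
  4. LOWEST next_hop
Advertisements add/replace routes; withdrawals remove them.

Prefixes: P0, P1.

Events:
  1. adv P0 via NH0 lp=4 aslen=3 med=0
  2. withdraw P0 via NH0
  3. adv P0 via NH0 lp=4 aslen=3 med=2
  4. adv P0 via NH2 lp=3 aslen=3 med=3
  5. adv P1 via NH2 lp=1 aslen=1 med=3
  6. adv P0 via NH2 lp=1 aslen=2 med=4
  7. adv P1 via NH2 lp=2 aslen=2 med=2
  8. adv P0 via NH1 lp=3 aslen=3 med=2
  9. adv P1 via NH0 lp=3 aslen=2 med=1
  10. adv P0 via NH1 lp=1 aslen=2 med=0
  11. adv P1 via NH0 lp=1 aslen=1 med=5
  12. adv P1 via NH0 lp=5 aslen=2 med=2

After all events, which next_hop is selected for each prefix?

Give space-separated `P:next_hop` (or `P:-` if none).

Answer: P0:NH0 P1:NH0

Derivation:
Op 1: best P0=NH0 P1=-
Op 2: best P0=- P1=-
Op 3: best P0=NH0 P1=-
Op 4: best P0=NH0 P1=-
Op 5: best P0=NH0 P1=NH2
Op 6: best P0=NH0 P1=NH2
Op 7: best P0=NH0 P1=NH2
Op 8: best P0=NH0 P1=NH2
Op 9: best P0=NH0 P1=NH0
Op 10: best P0=NH0 P1=NH0
Op 11: best P0=NH0 P1=NH2
Op 12: best P0=NH0 P1=NH0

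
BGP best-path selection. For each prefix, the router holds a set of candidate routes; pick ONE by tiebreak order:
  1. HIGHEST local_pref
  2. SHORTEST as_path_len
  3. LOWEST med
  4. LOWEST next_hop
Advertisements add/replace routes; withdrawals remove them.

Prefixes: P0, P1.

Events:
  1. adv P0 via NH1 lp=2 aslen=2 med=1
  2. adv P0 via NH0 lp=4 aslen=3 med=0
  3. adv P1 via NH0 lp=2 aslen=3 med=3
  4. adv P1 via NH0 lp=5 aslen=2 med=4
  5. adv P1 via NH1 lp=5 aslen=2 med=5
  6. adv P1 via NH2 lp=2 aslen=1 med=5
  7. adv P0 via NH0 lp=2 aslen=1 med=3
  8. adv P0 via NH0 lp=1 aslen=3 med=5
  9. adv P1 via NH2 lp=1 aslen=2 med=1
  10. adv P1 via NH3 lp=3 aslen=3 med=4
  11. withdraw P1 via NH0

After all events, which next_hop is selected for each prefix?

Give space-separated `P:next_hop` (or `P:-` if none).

Op 1: best P0=NH1 P1=-
Op 2: best P0=NH0 P1=-
Op 3: best P0=NH0 P1=NH0
Op 4: best P0=NH0 P1=NH0
Op 5: best P0=NH0 P1=NH0
Op 6: best P0=NH0 P1=NH0
Op 7: best P0=NH0 P1=NH0
Op 8: best P0=NH1 P1=NH0
Op 9: best P0=NH1 P1=NH0
Op 10: best P0=NH1 P1=NH0
Op 11: best P0=NH1 P1=NH1

Answer: P0:NH1 P1:NH1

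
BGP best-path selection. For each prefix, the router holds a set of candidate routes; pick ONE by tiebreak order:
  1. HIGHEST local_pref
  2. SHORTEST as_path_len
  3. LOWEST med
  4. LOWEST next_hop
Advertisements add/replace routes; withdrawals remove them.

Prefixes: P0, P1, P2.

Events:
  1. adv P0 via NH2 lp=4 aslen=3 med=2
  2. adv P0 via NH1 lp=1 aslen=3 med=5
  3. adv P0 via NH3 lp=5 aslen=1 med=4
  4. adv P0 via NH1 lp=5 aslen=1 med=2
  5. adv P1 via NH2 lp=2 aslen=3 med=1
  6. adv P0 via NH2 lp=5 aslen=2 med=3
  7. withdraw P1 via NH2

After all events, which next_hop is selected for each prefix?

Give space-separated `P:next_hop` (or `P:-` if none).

Answer: P0:NH1 P1:- P2:-

Derivation:
Op 1: best P0=NH2 P1=- P2=-
Op 2: best P0=NH2 P1=- P2=-
Op 3: best P0=NH3 P1=- P2=-
Op 4: best P0=NH1 P1=- P2=-
Op 5: best P0=NH1 P1=NH2 P2=-
Op 6: best P0=NH1 P1=NH2 P2=-
Op 7: best P0=NH1 P1=- P2=-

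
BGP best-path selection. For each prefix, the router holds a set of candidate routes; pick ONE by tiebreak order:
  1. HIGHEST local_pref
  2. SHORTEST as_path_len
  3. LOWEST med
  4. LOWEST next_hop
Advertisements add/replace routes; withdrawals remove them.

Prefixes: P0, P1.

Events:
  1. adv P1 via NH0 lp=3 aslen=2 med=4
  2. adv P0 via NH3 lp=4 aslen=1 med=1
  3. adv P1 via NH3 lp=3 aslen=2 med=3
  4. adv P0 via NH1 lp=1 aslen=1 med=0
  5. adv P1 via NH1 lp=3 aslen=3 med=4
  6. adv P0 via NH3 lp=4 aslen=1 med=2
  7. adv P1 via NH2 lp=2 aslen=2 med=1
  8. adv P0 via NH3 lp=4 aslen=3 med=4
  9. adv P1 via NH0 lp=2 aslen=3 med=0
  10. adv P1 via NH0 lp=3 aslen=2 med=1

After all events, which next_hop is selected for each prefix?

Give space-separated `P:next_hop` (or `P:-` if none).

Op 1: best P0=- P1=NH0
Op 2: best P0=NH3 P1=NH0
Op 3: best P0=NH3 P1=NH3
Op 4: best P0=NH3 P1=NH3
Op 5: best P0=NH3 P1=NH3
Op 6: best P0=NH3 P1=NH3
Op 7: best P0=NH3 P1=NH3
Op 8: best P0=NH3 P1=NH3
Op 9: best P0=NH3 P1=NH3
Op 10: best P0=NH3 P1=NH0

Answer: P0:NH3 P1:NH0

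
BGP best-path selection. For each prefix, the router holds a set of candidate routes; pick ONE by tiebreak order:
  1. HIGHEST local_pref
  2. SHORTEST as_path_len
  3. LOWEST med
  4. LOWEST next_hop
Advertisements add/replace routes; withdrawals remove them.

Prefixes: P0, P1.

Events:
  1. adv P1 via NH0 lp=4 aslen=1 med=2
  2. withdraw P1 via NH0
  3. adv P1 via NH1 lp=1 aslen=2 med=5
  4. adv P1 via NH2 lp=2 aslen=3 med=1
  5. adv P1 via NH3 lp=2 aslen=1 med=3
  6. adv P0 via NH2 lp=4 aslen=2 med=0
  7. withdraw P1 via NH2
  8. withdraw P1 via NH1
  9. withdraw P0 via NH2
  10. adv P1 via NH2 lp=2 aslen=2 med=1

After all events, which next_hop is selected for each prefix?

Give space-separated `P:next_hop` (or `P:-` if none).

Answer: P0:- P1:NH3

Derivation:
Op 1: best P0=- P1=NH0
Op 2: best P0=- P1=-
Op 3: best P0=- P1=NH1
Op 4: best P0=- P1=NH2
Op 5: best P0=- P1=NH3
Op 6: best P0=NH2 P1=NH3
Op 7: best P0=NH2 P1=NH3
Op 8: best P0=NH2 P1=NH3
Op 9: best P0=- P1=NH3
Op 10: best P0=- P1=NH3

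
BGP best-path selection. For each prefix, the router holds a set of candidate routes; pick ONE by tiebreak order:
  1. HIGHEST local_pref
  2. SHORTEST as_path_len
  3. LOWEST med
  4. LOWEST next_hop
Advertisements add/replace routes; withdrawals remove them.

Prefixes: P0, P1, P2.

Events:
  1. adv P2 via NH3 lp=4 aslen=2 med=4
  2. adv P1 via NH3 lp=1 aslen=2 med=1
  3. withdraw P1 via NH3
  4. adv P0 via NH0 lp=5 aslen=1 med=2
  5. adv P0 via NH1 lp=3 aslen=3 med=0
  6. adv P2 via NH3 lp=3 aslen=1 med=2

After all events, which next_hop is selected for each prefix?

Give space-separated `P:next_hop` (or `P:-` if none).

Answer: P0:NH0 P1:- P2:NH3

Derivation:
Op 1: best P0=- P1=- P2=NH3
Op 2: best P0=- P1=NH3 P2=NH3
Op 3: best P0=- P1=- P2=NH3
Op 4: best P0=NH0 P1=- P2=NH3
Op 5: best P0=NH0 P1=- P2=NH3
Op 6: best P0=NH0 P1=- P2=NH3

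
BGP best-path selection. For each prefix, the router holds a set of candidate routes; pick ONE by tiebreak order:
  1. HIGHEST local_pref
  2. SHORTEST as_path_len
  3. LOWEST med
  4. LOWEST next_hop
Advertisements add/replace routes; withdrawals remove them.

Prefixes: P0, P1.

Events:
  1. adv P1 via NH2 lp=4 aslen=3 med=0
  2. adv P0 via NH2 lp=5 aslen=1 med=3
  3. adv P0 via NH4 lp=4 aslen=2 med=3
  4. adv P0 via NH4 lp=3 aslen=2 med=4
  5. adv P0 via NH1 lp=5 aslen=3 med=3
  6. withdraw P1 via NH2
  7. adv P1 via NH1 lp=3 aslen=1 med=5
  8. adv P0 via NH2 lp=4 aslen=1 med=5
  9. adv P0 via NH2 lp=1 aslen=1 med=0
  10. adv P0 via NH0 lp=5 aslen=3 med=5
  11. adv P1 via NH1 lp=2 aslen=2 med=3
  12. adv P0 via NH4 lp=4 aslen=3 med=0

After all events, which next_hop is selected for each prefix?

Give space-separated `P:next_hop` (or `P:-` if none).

Answer: P0:NH1 P1:NH1

Derivation:
Op 1: best P0=- P1=NH2
Op 2: best P0=NH2 P1=NH2
Op 3: best P0=NH2 P1=NH2
Op 4: best P0=NH2 P1=NH2
Op 5: best P0=NH2 P1=NH2
Op 6: best P0=NH2 P1=-
Op 7: best P0=NH2 P1=NH1
Op 8: best P0=NH1 P1=NH1
Op 9: best P0=NH1 P1=NH1
Op 10: best P0=NH1 P1=NH1
Op 11: best P0=NH1 P1=NH1
Op 12: best P0=NH1 P1=NH1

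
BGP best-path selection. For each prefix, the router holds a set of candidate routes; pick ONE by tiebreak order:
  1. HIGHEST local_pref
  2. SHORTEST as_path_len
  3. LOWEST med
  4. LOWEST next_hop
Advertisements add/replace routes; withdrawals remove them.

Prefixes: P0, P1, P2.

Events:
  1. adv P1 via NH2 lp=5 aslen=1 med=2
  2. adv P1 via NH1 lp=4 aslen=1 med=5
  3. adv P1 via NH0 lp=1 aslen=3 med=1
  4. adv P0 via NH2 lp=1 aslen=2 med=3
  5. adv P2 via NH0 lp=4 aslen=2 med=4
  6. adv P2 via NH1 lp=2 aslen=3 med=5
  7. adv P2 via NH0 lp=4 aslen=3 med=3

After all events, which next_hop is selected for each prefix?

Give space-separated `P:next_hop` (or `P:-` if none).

Op 1: best P0=- P1=NH2 P2=-
Op 2: best P0=- P1=NH2 P2=-
Op 3: best P0=- P1=NH2 P2=-
Op 4: best P0=NH2 P1=NH2 P2=-
Op 5: best P0=NH2 P1=NH2 P2=NH0
Op 6: best P0=NH2 P1=NH2 P2=NH0
Op 7: best P0=NH2 P1=NH2 P2=NH0

Answer: P0:NH2 P1:NH2 P2:NH0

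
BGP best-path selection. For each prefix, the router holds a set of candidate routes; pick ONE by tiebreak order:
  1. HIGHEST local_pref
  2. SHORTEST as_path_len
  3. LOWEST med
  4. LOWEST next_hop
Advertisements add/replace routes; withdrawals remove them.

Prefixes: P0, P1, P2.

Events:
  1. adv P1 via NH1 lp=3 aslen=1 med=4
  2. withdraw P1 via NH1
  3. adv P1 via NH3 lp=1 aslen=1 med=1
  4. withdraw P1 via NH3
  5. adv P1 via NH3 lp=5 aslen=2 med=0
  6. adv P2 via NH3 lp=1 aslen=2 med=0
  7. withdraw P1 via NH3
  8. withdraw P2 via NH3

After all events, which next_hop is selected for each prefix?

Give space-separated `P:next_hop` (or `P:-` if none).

Op 1: best P0=- P1=NH1 P2=-
Op 2: best P0=- P1=- P2=-
Op 3: best P0=- P1=NH3 P2=-
Op 4: best P0=- P1=- P2=-
Op 5: best P0=- P1=NH3 P2=-
Op 6: best P0=- P1=NH3 P2=NH3
Op 7: best P0=- P1=- P2=NH3
Op 8: best P0=- P1=- P2=-

Answer: P0:- P1:- P2:-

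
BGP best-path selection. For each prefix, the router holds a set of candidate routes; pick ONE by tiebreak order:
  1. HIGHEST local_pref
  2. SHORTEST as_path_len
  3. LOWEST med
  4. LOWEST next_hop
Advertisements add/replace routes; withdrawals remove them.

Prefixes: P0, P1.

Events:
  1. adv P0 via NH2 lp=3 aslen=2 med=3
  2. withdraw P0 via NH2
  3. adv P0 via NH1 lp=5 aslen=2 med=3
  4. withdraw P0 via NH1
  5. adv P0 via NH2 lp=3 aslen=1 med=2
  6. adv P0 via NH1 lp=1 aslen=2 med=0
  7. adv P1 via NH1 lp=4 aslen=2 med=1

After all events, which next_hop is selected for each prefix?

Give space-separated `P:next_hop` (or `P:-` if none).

Op 1: best P0=NH2 P1=-
Op 2: best P0=- P1=-
Op 3: best P0=NH1 P1=-
Op 4: best P0=- P1=-
Op 5: best P0=NH2 P1=-
Op 6: best P0=NH2 P1=-
Op 7: best P0=NH2 P1=NH1

Answer: P0:NH2 P1:NH1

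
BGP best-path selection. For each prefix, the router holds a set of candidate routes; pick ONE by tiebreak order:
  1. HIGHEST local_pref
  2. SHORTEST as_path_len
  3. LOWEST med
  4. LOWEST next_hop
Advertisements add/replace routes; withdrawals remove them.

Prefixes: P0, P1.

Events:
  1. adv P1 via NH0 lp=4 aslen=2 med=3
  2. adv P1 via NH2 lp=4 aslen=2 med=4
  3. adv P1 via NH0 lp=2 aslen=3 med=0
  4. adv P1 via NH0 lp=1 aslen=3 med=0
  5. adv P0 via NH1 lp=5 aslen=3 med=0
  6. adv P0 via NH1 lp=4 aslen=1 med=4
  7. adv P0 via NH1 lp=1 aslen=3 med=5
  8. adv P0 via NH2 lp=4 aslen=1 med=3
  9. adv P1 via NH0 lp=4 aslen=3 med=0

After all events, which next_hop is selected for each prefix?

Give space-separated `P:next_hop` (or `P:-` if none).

Answer: P0:NH2 P1:NH2

Derivation:
Op 1: best P0=- P1=NH0
Op 2: best P0=- P1=NH0
Op 3: best P0=- P1=NH2
Op 4: best P0=- P1=NH2
Op 5: best P0=NH1 P1=NH2
Op 6: best P0=NH1 P1=NH2
Op 7: best P0=NH1 P1=NH2
Op 8: best P0=NH2 P1=NH2
Op 9: best P0=NH2 P1=NH2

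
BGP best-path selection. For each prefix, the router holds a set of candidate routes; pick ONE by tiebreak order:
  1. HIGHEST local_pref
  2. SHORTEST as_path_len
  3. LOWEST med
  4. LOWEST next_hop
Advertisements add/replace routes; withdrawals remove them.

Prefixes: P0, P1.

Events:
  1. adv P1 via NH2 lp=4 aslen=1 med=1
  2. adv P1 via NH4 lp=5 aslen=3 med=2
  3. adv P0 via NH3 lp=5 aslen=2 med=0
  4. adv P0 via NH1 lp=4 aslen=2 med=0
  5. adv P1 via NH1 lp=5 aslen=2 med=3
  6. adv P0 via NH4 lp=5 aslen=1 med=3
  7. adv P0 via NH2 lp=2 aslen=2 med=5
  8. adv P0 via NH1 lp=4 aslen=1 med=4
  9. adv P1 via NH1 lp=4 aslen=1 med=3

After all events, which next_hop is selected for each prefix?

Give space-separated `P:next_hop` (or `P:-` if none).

Op 1: best P0=- P1=NH2
Op 2: best P0=- P1=NH4
Op 3: best P0=NH3 P1=NH4
Op 4: best P0=NH3 P1=NH4
Op 5: best P0=NH3 P1=NH1
Op 6: best P0=NH4 P1=NH1
Op 7: best P0=NH4 P1=NH1
Op 8: best P0=NH4 P1=NH1
Op 9: best P0=NH4 P1=NH4

Answer: P0:NH4 P1:NH4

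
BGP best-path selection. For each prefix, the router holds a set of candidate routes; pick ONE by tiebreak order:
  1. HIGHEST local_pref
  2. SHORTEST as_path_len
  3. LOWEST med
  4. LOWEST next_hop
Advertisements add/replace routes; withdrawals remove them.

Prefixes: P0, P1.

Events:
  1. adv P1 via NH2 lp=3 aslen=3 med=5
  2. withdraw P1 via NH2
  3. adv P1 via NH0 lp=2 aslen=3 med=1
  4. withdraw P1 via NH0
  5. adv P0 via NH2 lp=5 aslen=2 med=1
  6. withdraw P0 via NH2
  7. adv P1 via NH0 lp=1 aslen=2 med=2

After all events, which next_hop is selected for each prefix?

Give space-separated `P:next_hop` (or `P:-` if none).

Answer: P0:- P1:NH0

Derivation:
Op 1: best P0=- P1=NH2
Op 2: best P0=- P1=-
Op 3: best P0=- P1=NH0
Op 4: best P0=- P1=-
Op 5: best P0=NH2 P1=-
Op 6: best P0=- P1=-
Op 7: best P0=- P1=NH0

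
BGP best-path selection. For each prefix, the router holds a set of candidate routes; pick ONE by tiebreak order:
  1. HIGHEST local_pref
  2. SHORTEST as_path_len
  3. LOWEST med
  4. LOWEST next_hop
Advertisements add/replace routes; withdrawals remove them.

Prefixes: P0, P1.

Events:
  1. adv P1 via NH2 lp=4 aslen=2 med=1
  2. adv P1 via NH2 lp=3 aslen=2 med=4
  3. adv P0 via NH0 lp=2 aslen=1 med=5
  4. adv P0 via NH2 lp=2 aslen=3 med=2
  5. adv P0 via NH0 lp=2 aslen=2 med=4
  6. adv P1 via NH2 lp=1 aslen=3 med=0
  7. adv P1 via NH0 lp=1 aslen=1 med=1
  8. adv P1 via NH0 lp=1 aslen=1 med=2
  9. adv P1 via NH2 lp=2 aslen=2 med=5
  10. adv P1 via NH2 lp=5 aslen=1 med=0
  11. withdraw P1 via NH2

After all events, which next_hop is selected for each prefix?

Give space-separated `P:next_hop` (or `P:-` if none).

Answer: P0:NH0 P1:NH0

Derivation:
Op 1: best P0=- P1=NH2
Op 2: best P0=- P1=NH2
Op 3: best P0=NH0 P1=NH2
Op 4: best P0=NH0 P1=NH2
Op 5: best P0=NH0 P1=NH2
Op 6: best P0=NH0 P1=NH2
Op 7: best P0=NH0 P1=NH0
Op 8: best P0=NH0 P1=NH0
Op 9: best P0=NH0 P1=NH2
Op 10: best P0=NH0 P1=NH2
Op 11: best P0=NH0 P1=NH0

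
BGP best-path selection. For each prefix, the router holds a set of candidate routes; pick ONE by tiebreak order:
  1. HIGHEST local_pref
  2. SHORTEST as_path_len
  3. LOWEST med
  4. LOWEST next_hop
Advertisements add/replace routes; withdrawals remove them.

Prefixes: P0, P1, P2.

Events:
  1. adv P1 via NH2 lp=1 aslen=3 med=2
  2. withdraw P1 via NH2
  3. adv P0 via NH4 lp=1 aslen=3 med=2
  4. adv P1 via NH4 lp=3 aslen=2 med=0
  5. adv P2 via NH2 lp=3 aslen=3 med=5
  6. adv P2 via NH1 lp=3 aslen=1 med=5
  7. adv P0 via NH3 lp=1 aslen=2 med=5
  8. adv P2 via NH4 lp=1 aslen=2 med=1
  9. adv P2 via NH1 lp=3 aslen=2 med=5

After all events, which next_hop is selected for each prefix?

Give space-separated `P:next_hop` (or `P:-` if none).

Op 1: best P0=- P1=NH2 P2=-
Op 2: best P0=- P1=- P2=-
Op 3: best P0=NH4 P1=- P2=-
Op 4: best P0=NH4 P1=NH4 P2=-
Op 5: best P0=NH4 P1=NH4 P2=NH2
Op 6: best P0=NH4 P1=NH4 P2=NH1
Op 7: best P0=NH3 P1=NH4 P2=NH1
Op 8: best P0=NH3 P1=NH4 P2=NH1
Op 9: best P0=NH3 P1=NH4 P2=NH1

Answer: P0:NH3 P1:NH4 P2:NH1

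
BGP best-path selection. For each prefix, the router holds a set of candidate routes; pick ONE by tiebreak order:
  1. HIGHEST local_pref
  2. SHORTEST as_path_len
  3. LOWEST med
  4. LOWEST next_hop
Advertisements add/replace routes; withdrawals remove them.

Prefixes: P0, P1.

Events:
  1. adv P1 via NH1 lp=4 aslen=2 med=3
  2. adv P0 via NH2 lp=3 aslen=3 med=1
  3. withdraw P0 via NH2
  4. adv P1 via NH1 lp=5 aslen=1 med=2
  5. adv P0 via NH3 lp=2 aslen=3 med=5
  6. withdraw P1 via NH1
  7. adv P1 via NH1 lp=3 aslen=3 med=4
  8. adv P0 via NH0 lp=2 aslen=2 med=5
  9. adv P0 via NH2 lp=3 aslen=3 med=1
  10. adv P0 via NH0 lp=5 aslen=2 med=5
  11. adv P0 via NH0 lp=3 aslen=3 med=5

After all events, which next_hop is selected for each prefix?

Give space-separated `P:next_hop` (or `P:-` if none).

Op 1: best P0=- P1=NH1
Op 2: best P0=NH2 P1=NH1
Op 3: best P0=- P1=NH1
Op 4: best P0=- P1=NH1
Op 5: best P0=NH3 P1=NH1
Op 6: best P0=NH3 P1=-
Op 7: best P0=NH3 P1=NH1
Op 8: best P0=NH0 P1=NH1
Op 9: best P0=NH2 P1=NH1
Op 10: best P0=NH0 P1=NH1
Op 11: best P0=NH2 P1=NH1

Answer: P0:NH2 P1:NH1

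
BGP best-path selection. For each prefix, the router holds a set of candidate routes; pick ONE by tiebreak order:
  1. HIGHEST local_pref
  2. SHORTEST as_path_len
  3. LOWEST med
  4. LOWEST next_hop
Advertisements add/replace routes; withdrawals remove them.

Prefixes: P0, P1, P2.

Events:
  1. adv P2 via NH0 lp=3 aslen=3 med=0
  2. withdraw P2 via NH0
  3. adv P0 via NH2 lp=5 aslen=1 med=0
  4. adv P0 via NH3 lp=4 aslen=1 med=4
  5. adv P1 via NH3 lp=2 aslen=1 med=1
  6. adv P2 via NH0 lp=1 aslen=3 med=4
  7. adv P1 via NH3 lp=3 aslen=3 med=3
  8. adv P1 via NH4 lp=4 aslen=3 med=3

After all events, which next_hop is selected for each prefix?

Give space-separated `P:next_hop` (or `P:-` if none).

Answer: P0:NH2 P1:NH4 P2:NH0

Derivation:
Op 1: best P0=- P1=- P2=NH0
Op 2: best P0=- P1=- P2=-
Op 3: best P0=NH2 P1=- P2=-
Op 4: best P0=NH2 P1=- P2=-
Op 5: best P0=NH2 P1=NH3 P2=-
Op 6: best P0=NH2 P1=NH3 P2=NH0
Op 7: best P0=NH2 P1=NH3 P2=NH0
Op 8: best P0=NH2 P1=NH4 P2=NH0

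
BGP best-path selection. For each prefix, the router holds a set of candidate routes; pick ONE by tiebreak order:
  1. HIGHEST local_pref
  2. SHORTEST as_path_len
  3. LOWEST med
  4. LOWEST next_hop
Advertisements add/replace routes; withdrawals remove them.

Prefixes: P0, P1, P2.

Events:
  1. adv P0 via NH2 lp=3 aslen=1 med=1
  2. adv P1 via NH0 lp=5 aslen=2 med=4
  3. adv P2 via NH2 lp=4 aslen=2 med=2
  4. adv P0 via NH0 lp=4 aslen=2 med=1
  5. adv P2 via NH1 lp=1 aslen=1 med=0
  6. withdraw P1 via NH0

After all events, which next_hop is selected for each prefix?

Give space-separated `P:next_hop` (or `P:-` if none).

Answer: P0:NH0 P1:- P2:NH2

Derivation:
Op 1: best P0=NH2 P1=- P2=-
Op 2: best P0=NH2 P1=NH0 P2=-
Op 3: best P0=NH2 P1=NH0 P2=NH2
Op 4: best P0=NH0 P1=NH0 P2=NH2
Op 5: best P0=NH0 P1=NH0 P2=NH2
Op 6: best P0=NH0 P1=- P2=NH2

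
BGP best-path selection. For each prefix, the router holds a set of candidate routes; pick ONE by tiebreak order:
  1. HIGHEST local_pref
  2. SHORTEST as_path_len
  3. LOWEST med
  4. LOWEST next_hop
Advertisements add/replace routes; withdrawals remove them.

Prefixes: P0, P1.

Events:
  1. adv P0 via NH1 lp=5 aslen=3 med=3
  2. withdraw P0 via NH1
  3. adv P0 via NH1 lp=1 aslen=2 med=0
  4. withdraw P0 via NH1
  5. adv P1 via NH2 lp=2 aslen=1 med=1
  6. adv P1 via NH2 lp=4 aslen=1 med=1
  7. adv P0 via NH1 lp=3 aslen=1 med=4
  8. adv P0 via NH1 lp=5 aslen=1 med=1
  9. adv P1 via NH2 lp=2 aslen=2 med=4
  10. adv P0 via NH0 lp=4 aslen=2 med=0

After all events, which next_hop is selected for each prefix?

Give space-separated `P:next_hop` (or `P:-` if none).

Op 1: best P0=NH1 P1=-
Op 2: best P0=- P1=-
Op 3: best P0=NH1 P1=-
Op 4: best P0=- P1=-
Op 5: best P0=- P1=NH2
Op 6: best P0=- P1=NH2
Op 7: best P0=NH1 P1=NH2
Op 8: best P0=NH1 P1=NH2
Op 9: best P0=NH1 P1=NH2
Op 10: best P0=NH1 P1=NH2

Answer: P0:NH1 P1:NH2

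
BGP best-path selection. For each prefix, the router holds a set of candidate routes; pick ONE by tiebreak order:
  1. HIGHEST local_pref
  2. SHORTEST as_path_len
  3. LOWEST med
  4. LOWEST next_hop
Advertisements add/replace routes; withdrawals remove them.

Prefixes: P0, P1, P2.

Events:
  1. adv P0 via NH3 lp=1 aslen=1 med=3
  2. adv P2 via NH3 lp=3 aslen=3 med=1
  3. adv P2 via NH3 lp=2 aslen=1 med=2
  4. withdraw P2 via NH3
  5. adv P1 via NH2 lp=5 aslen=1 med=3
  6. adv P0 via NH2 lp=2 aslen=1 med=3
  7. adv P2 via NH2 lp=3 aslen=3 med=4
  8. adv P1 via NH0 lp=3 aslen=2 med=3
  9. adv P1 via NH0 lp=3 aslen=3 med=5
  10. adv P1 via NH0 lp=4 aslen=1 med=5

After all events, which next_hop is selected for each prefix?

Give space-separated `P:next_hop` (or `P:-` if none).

Answer: P0:NH2 P1:NH2 P2:NH2

Derivation:
Op 1: best P0=NH3 P1=- P2=-
Op 2: best P0=NH3 P1=- P2=NH3
Op 3: best P0=NH3 P1=- P2=NH3
Op 4: best P0=NH3 P1=- P2=-
Op 5: best P0=NH3 P1=NH2 P2=-
Op 6: best P0=NH2 P1=NH2 P2=-
Op 7: best P0=NH2 P1=NH2 P2=NH2
Op 8: best P0=NH2 P1=NH2 P2=NH2
Op 9: best P0=NH2 P1=NH2 P2=NH2
Op 10: best P0=NH2 P1=NH2 P2=NH2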